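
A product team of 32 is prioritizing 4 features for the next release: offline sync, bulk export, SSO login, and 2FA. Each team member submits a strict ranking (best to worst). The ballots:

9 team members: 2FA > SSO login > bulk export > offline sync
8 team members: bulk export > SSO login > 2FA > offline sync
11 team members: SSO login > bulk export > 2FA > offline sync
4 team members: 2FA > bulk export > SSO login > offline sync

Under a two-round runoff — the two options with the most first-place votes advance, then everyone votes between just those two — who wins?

SSO login

Round 1 first-place votes: offline sync 0, bulk export 8, SSO login 11, 2FA 13.
2FA and SSO login advance.
Runoff: 2FA is preferred to SSO login by 13 voters; SSO login by 19.
SSO login wins the runoff.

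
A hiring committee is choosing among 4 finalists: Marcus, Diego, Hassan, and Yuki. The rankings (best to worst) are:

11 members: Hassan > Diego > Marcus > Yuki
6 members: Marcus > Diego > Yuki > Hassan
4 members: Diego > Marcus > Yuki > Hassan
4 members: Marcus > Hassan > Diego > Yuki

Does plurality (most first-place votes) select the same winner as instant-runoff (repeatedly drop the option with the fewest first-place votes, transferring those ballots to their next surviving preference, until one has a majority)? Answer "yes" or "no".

Plurality — first-place votes: Marcus 10, Diego 4, Hassan 11, Yuki 0. Winner: Hassan.
Instant-runoff — R1 Marcus 10, Diego 4, Hassan 11, Yuki 0 (Yuki out); R2 Marcus 10, Diego 4, Hassan 11 (Diego out); R3 Marcus 14, Hassan 11 (Marcus winner). Winner: Marcus.
The two methods disagree.

no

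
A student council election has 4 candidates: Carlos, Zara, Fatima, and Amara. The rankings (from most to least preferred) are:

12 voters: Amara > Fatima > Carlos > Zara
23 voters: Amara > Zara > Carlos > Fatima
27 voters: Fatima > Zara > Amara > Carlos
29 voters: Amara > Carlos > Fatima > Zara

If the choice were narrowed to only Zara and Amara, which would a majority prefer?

Amara

Voters preferring Zara to Amara: 27; preferring Amara to Zara: 64.
Amara wins the head-to-head.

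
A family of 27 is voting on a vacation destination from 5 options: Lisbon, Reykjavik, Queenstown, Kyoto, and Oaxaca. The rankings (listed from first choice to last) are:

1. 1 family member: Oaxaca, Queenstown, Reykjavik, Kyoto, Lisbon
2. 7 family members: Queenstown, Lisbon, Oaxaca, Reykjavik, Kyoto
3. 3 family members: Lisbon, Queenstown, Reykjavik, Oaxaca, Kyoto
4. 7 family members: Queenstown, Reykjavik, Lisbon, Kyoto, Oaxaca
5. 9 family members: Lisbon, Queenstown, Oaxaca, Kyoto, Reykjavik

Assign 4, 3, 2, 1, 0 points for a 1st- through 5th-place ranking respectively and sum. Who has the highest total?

Queenstown

Lisbon: 1·0 + 7·3 + 3·4 + 7·2 + 9·4 = 83
Reykjavik: 1·2 + 7·1 + 3·2 + 7·3 + 9·0 = 36
Queenstown: 1·3 + 7·4 + 3·3 + 7·4 + 9·3 = 95
Kyoto: 1·1 + 7·0 + 3·0 + 7·1 + 9·1 = 17
Oaxaca: 1·4 + 7·2 + 3·1 + 7·0 + 9·2 = 39
Queenstown has the highest Borda score (95).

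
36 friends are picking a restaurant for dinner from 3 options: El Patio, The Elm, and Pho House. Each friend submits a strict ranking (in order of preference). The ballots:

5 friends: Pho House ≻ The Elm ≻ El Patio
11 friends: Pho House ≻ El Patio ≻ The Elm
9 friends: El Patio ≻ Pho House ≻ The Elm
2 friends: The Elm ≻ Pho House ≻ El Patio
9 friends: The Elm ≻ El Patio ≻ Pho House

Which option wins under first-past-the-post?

Pho House

First-place votes: El Patio 9, The Elm 11, Pho House 16.
Pho House has the most first-place votes.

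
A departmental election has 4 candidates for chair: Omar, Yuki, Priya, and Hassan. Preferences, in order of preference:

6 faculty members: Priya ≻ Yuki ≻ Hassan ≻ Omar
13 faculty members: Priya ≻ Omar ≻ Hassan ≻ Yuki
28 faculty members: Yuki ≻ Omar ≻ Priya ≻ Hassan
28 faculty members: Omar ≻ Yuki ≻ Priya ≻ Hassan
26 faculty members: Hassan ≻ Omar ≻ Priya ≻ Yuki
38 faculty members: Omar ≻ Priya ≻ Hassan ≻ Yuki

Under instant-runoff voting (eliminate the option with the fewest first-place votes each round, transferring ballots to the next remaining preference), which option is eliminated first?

Priya

Round 1: Omar 66, Yuki 28, Priya 19, Hassan 26. Eliminate Priya.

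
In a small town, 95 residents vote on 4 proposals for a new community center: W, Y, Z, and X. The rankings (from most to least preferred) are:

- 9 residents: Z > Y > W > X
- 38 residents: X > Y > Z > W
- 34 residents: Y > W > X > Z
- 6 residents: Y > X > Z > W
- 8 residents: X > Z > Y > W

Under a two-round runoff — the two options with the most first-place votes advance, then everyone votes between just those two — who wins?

Y

Round 1 first-place votes: W 0, Y 40, Z 9, X 46.
X and Y advance.
Runoff: X is preferred to Y by 46 voters; Y by 49.
Y wins the runoff.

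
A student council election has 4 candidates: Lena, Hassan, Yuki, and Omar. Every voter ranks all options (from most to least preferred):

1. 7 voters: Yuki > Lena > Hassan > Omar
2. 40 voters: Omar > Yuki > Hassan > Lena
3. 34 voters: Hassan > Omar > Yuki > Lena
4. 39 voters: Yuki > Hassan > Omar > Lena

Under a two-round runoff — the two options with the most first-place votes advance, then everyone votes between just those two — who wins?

Round 1 first-place votes: Lena 0, Hassan 34, Yuki 46, Omar 40.
Yuki and Omar advance.
Runoff: Yuki is preferred to Omar by 46 voters; Omar by 74.
Omar wins the runoff.

Omar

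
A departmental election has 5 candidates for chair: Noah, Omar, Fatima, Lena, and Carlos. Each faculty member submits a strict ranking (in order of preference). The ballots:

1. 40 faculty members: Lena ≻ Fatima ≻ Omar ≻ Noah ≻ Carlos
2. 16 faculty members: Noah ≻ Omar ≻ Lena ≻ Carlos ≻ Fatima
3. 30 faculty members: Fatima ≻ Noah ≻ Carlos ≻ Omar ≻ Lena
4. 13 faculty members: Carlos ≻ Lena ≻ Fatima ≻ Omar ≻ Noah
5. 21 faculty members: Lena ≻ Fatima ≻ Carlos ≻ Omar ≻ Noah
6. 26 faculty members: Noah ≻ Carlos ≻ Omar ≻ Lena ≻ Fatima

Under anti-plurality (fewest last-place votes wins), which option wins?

Last-place votes: Noah 34, Omar 0, Fatima 42, Lena 30, Carlos 40.
Omar is ranked last by the fewest voters, so Omar wins.

Omar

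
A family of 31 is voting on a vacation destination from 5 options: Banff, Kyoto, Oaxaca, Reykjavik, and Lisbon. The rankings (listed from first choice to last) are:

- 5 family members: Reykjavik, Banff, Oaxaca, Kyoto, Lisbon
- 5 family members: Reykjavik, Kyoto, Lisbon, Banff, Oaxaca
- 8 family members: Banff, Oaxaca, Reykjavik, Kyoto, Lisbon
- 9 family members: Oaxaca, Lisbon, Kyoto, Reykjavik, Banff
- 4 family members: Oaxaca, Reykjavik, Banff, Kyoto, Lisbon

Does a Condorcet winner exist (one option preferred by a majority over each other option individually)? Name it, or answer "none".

Checking pairwise contests:
Reykjavik beats Banff 23–8.
Banff beats Kyoto 17–14.
Banff beats Oaxaca 18–13.
Oaxaca beats Reykjavik 21–10.
Banff beats Lisbon 17–14.
Every option loses at least one head-to-head, so there is no Condorcet winner.

none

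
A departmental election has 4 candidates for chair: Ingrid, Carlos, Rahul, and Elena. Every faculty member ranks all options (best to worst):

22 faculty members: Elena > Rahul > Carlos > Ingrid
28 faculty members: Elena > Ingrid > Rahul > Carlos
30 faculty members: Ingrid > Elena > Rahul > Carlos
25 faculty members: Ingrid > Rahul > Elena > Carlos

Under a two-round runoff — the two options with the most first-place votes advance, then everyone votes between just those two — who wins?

Round 1 first-place votes: Ingrid 55, Carlos 0, Rahul 0, Elena 50.
Ingrid and Elena advance.
Runoff: Ingrid is preferred to Elena by 55 voters; Elena by 50.
Ingrid wins the runoff.

Ingrid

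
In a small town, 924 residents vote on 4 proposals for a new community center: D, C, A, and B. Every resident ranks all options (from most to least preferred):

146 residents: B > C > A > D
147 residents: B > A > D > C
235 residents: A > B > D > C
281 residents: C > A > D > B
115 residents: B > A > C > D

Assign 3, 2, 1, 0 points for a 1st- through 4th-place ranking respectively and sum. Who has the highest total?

D: 146·0 + 147·1 + 235·1 + 281·1 + 115·0 = 663
C: 146·2 + 147·0 + 235·0 + 281·3 + 115·1 = 1250
A: 146·1 + 147·2 + 235·3 + 281·2 + 115·2 = 1937
B: 146·3 + 147·3 + 235·2 + 281·0 + 115·3 = 1694
A has the highest Borda score (1937).

A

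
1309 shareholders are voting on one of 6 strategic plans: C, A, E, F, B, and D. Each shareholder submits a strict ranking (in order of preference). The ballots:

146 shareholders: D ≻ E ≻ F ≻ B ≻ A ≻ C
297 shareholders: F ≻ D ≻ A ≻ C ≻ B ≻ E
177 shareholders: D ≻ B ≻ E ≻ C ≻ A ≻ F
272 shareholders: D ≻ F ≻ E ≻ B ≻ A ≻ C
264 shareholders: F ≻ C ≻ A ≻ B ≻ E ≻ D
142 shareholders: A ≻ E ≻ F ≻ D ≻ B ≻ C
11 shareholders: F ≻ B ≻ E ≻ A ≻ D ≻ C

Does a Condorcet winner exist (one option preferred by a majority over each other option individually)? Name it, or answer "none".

F vs C: 1132–177 for F.
F vs A: 990–319 for F.
F vs E: 844–465 for F.
F vs B: 1132–177 for F.
F vs D: 714–595 for F.
F beats every other option head-to-head.

F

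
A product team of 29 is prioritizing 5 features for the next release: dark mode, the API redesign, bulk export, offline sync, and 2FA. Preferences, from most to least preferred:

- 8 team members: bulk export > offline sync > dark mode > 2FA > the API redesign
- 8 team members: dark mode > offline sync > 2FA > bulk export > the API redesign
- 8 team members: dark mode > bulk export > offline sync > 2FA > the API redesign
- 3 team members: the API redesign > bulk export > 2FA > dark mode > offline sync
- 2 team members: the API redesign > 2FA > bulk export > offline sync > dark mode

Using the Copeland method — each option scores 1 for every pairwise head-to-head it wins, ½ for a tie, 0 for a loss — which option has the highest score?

dark mode

dark mode: beats the API redesign, bulk export, offline sync, and 2FA → score 4.
the API redesign: loses to dark mode, bulk export, offline sync, and 2FA → score 0.
bulk export: beats the API redesign, offline sync, and 2FA; loses to dark mode → score 3.
offline sync: beats the API redesign and 2FA; loses to dark mode and bulk export → score 2.
2FA: beats the API redesign; loses to dark mode, bulk export, and offline sync → score 1.
dark mode has the best pairwise record.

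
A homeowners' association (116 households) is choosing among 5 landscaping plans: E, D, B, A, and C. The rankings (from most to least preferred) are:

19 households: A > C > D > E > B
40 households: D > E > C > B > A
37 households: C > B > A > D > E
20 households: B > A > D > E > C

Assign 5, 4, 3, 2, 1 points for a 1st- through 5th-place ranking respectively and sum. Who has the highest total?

E: 19·2 + 40·4 + 37·1 + 20·2 = 275
D: 19·3 + 40·5 + 37·2 + 20·3 = 391
B: 19·1 + 40·2 + 37·4 + 20·5 = 347
A: 19·5 + 40·1 + 37·3 + 20·4 = 326
C: 19·4 + 40·3 + 37·5 + 20·1 = 401
C has the highest Borda score (401).

C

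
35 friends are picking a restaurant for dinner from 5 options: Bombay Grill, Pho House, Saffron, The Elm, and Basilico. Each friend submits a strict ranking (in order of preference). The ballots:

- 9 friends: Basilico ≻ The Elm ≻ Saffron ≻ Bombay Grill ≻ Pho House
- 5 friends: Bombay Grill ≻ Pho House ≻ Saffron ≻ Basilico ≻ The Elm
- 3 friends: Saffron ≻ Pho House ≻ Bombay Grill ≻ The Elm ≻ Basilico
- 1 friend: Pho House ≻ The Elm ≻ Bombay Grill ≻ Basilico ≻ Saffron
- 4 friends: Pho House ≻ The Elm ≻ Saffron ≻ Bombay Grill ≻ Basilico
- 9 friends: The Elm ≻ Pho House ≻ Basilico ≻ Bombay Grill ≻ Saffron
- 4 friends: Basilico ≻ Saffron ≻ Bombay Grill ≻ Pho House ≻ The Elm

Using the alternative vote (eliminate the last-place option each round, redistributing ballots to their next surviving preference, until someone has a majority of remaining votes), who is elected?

Pho House

Round 1: Bombay Grill 5, Pho House 5, Saffron 3, The Elm 9, Basilico 13. Eliminate Saffron.
Round 2: Bombay Grill 5, Pho House 8, The Elm 9, Basilico 13. Eliminate Bombay Grill.
Round 3: Pho House 13, The Elm 9, Basilico 13. Eliminate The Elm.
Round 4: Pho House 22, Basilico 13. Pho House has a majority.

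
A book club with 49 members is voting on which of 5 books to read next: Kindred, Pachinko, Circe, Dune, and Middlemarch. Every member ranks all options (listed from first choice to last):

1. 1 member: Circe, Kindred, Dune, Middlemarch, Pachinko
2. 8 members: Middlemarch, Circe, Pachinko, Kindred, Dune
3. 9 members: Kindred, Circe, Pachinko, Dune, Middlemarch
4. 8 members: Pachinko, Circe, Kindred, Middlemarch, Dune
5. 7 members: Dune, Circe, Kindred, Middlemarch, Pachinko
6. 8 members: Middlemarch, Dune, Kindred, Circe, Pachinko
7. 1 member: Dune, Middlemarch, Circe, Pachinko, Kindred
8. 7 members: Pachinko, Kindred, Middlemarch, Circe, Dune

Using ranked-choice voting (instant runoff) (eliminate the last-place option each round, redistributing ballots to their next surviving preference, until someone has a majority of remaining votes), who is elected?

Round 1: Kindred 9, Pachinko 15, Circe 1, Dune 8, Middlemarch 16. Eliminate Circe.
Round 2: Kindred 10, Pachinko 15, Dune 8, Middlemarch 16. Eliminate Dune.
Round 3: Kindred 17, Pachinko 15, Middlemarch 17. Eliminate Pachinko.
Round 4: Kindred 32, Middlemarch 17. Kindred has a majority.

Kindred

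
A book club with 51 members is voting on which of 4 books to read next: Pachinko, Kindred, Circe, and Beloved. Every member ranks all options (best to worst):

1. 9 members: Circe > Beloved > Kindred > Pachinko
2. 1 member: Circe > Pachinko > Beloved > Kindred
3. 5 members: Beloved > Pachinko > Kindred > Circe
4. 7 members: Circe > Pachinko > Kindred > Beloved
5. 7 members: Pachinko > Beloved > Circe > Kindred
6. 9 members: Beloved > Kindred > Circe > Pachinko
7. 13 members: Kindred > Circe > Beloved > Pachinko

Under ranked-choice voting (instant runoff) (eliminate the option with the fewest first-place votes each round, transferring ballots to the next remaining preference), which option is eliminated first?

Pachinko

Round 1: Pachinko 7, Kindred 13, Circe 17, Beloved 14. Eliminate Pachinko.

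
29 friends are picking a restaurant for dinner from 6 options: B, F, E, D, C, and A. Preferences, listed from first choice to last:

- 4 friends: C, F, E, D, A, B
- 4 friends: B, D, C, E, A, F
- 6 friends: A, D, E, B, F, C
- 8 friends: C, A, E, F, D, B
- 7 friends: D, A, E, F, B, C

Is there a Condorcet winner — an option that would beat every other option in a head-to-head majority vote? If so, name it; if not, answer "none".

D

D vs B: 25–4 for D.
D vs F: 17–12 for D.
D vs E: 17–12 for D.
D vs C: 17–12 for D.
D vs A: 15–14 for D.
D beats every other option head-to-head.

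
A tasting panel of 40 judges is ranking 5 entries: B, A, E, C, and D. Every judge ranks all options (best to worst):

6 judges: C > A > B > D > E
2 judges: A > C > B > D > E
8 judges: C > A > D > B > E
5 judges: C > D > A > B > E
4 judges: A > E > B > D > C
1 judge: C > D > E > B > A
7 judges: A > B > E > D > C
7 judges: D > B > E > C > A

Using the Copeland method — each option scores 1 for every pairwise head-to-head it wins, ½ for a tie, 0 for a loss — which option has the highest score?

B: beats E; loses to A, C, and D → score 1.
A: beats B, E, and D; loses to C → score 3.
E: loses to B, A, C, and D → score 0.
C: beats B, A, E, and D → score 4.
D: beats B and E; loses to A and C → score 2.
C has the best pairwise record.

C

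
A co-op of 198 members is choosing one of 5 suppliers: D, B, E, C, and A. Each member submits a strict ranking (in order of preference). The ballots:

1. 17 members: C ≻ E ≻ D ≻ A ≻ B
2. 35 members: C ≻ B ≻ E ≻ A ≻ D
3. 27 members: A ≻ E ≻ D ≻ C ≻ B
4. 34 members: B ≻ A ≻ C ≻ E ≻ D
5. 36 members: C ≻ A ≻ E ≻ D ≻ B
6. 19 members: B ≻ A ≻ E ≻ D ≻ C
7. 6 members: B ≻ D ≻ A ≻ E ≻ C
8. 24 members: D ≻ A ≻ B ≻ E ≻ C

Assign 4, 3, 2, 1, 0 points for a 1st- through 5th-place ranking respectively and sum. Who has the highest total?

D: 17·2 + 35·0 + 27·2 + 34·0 + 36·1 + 19·1 + 6·3 + 24·4 = 257
B: 17·0 + 35·3 + 27·0 + 34·4 + 36·0 + 19·4 + 6·4 + 24·2 = 389
E: 17·3 + 35·2 + 27·3 + 34·1 + 36·2 + 19·2 + 6·1 + 24·1 = 376
C: 17·4 + 35·4 + 27·1 + 34·2 + 36·4 + 19·0 + 6·0 + 24·0 = 447
A: 17·1 + 35·1 + 27·4 + 34·3 + 36·3 + 19·3 + 6·2 + 24·3 = 511
A has the highest Borda score (511).

A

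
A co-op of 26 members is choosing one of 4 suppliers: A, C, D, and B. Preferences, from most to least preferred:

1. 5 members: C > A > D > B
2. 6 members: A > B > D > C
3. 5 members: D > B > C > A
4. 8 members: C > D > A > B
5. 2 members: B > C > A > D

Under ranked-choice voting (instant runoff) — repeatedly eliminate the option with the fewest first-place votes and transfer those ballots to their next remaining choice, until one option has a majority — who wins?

Round 1: A 6, C 13, D 5, B 2. Eliminate B.
Round 2: A 6, C 15, D 5. C has a majority.

C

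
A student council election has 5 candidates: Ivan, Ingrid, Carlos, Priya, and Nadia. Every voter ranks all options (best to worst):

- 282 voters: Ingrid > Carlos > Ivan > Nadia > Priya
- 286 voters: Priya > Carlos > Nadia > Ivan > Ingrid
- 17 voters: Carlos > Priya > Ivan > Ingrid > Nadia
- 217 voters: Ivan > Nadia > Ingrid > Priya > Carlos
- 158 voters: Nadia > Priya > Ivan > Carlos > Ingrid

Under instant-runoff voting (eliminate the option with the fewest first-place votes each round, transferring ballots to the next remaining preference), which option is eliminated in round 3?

Ivan

Round 1: Ivan 217, Ingrid 282, Carlos 17, Priya 286, Nadia 158. Eliminate Carlos.
Round 2: Ivan 217, Ingrid 282, Priya 303, Nadia 158. Eliminate Nadia.
Round 3: Ivan 217, Ingrid 282, Priya 461. Eliminate Ivan.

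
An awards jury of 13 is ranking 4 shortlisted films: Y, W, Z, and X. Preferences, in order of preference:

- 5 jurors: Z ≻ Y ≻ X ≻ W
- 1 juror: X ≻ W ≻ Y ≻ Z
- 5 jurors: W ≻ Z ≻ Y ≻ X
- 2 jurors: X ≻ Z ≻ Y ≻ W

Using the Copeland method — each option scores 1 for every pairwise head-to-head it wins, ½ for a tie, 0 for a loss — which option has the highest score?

Y: beats W and X; loses to Z → score 2.
W: loses to Y, Z, and X → score 0.
Z: beats Y, W, and X → score 3.
X: beats W; loses to Y and Z → score 1.
Z has the best pairwise record.

Z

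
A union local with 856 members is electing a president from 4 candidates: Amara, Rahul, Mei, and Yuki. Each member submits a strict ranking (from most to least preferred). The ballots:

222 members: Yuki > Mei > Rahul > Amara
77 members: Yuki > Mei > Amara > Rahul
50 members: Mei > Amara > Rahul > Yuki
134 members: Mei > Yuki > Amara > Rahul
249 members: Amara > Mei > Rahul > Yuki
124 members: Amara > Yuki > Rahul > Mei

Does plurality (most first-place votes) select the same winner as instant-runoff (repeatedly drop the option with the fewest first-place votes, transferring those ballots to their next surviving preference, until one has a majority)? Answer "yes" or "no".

no

Plurality — first-place votes: Amara 373, Rahul 0, Mei 184, Yuki 299. Winner: Amara.
Instant-runoff — R1 Amara 373, Rahul 0, Mei 184, Yuki 299 (Rahul out); R2 Amara 373, Mei 184, Yuki 299 (Mei out); R3 Amara 423, Yuki 433 (Yuki winner). Winner: Yuki.
The two methods disagree.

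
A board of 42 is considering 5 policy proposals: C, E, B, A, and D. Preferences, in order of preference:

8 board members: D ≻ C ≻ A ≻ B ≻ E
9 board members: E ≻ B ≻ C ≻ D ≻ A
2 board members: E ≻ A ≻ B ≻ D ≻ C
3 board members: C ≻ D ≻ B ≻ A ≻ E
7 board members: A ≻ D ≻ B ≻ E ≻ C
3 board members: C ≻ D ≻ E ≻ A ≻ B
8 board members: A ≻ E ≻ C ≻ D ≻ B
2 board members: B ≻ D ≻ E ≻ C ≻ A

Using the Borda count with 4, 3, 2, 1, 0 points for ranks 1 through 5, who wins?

D

C: 8·3 + 9·2 + 2·0 + 3·4 + 7·0 + 3·4 + 8·2 + 2·1 = 84
E: 8·0 + 9·4 + 2·4 + 3·0 + 7·1 + 3·2 + 8·3 + 2·2 = 85
B: 8·1 + 9·3 + 2·2 + 3·2 + 7·2 + 3·0 + 8·0 + 2·4 = 67
A: 8·2 + 9·0 + 2·3 + 3·1 + 7·4 + 3·1 + 8·4 + 2·0 = 88
D: 8·4 + 9·1 + 2·1 + 3·3 + 7·3 + 3·3 + 8·1 + 2·3 = 96
D has the highest Borda score (96).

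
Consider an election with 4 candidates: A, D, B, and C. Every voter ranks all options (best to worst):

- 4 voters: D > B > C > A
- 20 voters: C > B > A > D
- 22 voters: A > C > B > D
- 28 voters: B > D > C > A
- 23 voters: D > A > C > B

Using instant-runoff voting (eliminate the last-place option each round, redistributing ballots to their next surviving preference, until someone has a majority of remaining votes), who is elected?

B

Round 1: A 22, D 27, B 28, C 20. Eliminate C.
Round 2: A 22, D 27, B 48. Eliminate A.
Round 3: D 27, B 70. B has a majority.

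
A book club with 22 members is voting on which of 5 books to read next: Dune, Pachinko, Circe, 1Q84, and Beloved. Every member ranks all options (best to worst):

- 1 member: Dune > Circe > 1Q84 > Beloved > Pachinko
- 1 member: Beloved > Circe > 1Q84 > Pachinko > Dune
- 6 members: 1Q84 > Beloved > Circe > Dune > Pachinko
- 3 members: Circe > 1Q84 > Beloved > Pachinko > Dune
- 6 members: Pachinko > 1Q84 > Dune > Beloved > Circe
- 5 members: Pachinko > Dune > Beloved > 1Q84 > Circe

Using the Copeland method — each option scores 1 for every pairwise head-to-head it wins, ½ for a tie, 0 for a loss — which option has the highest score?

1Q84

Dune: beats Circe and Beloved; loses to Pachinko and 1Q84 → score 2.
Pachinko: beats Dune; ties Circe, 1Q84, and Beloved → score 2.5.
Circe: ties Pachinko; loses to Dune, 1Q84, and Beloved → score 0.5.
1Q84: beats Dune, Circe, and Beloved; ties Pachinko → score 3.5.
Beloved: beats Circe; ties Pachinko; loses to Dune and 1Q84 → score 1.5.
1Q84 has the best pairwise record.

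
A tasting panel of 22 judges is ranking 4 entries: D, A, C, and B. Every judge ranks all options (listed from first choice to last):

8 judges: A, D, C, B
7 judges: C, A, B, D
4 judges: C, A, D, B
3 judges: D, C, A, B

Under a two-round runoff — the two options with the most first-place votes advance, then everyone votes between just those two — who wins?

C

Round 1 first-place votes: D 3, A 8, C 11, B 0.
C and A advance.
Runoff: C is preferred to A by 14 voters; A by 8.
C wins the runoff.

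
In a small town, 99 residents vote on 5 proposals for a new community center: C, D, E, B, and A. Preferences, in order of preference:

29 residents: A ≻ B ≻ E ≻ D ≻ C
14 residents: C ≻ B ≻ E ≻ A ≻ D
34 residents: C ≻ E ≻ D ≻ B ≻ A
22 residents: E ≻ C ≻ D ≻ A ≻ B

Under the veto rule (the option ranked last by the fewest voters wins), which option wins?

Last-place votes: C 29, D 14, E 0, B 22, A 34.
E is ranked last by the fewest voters, so E wins.

E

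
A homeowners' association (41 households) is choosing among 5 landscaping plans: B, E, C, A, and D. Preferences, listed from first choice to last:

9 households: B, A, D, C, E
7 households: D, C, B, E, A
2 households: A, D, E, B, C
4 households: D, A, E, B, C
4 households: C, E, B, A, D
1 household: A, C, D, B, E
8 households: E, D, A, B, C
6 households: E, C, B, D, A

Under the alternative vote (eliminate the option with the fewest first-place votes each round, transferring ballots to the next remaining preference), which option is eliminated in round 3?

B

Round 1: B 9, E 14, C 4, A 3, D 11. Eliminate A.
Round 2: B 9, E 14, C 5, D 13. Eliminate C.
Round 3: B 9, E 18, D 14. Eliminate B.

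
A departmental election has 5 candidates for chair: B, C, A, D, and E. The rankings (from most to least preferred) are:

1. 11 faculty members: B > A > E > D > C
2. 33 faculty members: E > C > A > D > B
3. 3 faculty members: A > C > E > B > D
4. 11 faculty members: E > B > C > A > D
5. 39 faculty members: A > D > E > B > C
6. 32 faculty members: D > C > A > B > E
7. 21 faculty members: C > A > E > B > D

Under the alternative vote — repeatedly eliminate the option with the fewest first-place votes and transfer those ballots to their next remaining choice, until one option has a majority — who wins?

Round 1: B 11, C 21, A 42, D 32, E 44. Eliminate B.
Round 2: C 21, A 53, D 32, E 44. Eliminate C.
Round 3: A 74, D 32, E 44. Eliminate D.
Round 4: A 106, E 44. A has a majority.

A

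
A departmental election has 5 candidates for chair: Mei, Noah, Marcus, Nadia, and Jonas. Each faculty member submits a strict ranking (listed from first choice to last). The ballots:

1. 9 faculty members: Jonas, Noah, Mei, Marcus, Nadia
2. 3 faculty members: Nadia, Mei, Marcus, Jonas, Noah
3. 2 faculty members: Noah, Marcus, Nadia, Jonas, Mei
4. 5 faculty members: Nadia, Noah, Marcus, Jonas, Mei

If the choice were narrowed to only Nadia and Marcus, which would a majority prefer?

Voters preferring Nadia to Marcus: 8; preferring Marcus to Nadia: 11.
Marcus wins the head-to-head.

Marcus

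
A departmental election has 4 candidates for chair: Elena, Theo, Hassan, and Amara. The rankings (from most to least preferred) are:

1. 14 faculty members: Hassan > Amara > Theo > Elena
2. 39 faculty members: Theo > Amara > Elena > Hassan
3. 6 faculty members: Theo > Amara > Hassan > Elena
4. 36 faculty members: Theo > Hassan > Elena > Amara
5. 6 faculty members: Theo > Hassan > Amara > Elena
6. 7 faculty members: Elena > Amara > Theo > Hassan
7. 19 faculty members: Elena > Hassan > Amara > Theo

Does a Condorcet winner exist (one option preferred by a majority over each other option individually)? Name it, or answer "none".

Theo

Theo vs Elena: 101–26 for Theo.
Theo vs Hassan: 94–33 for Theo.
Theo vs Amara: 87–40 for Theo.
Theo beats every other option head-to-head.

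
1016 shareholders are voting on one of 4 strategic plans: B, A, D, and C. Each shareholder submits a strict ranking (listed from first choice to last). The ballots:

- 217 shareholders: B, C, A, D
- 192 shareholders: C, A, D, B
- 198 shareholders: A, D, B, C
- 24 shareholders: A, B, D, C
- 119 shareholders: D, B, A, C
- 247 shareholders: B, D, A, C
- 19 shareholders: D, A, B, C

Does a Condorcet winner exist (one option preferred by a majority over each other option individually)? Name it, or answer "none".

none

Checking pairwise contests:
D beats B 528–488.
B beats A 583–433.
A beats D 631–385.
B beats C 824–192.
Every option loses at least one head-to-head, so there is no Condorcet winner.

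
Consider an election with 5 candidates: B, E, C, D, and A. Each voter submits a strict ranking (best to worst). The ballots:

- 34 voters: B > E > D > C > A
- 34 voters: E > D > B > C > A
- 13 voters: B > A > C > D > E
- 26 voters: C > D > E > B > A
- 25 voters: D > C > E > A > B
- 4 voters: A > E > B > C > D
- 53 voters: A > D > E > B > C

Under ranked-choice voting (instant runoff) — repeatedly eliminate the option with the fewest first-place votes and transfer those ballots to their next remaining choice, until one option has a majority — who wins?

Round 1: B 47, E 34, C 26, D 25, A 57. Eliminate D.
Round 2: B 47, E 34, C 51, A 57. Eliminate E.
Round 3: B 81, C 51, A 57. Eliminate C.
Round 4: B 107, A 82. B has a majority.

B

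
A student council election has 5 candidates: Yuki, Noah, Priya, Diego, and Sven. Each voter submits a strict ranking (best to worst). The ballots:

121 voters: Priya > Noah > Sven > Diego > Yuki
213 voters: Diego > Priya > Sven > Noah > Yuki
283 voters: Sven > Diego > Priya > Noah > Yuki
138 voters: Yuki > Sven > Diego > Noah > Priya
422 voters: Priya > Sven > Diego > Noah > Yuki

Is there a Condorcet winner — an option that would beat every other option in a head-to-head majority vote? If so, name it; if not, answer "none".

Checking pairwise contests:
Noah beats Yuki 1039–138.
Priya beats Noah 1039–138.
Diego beats Priya 634–543.
Sven beats Diego 964–213.
Priya beats Sven 756–421.
Every option loses at least one head-to-head, so there is no Condorcet winner.

none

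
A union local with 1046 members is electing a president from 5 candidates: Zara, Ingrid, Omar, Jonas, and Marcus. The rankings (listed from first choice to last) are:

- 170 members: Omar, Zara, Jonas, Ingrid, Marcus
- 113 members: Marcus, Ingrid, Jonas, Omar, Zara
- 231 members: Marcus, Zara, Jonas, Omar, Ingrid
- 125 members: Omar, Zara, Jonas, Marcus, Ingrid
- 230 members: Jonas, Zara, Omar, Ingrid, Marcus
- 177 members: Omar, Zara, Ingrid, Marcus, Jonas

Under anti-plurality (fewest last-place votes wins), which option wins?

Last-place votes: Zara 113, Ingrid 356, Omar 0, Jonas 177, Marcus 400.
Omar is ranked last by the fewest voters, so Omar wins.

Omar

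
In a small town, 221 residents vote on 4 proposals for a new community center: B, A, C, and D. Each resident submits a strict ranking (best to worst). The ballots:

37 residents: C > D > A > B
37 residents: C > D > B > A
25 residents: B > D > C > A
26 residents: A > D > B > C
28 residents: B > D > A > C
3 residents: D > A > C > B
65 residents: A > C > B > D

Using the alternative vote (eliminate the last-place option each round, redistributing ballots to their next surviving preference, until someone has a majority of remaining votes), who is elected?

A

Round 1: B 53, A 91, C 74, D 3. Eliminate D.
Round 2: B 53, A 94, C 74. Eliminate B.
Round 3: A 122, C 99. A has a majority.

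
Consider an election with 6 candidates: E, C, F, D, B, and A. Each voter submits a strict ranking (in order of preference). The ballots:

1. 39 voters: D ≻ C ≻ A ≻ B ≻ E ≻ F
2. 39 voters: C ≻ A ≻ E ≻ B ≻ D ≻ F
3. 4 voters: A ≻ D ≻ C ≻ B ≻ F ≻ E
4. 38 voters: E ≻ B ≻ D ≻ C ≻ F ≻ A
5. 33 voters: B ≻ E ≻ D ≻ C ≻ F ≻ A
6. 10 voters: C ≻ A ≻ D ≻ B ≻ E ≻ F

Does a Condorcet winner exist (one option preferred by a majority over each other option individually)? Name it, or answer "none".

Checking pairwise contests:
C beats E 92–71.
D beats C 114–49.
E beats F 159–4.
E beats D 110–53.
C beats B 92–71.
C beats A 159–4.
Every option loses at least one head-to-head, so there is no Condorcet winner.

none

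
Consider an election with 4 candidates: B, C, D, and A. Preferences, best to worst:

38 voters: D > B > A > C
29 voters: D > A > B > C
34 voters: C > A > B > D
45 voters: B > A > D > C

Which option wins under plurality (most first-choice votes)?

D

First-place votes: B 45, C 34, D 67, A 0.
D has the most first-place votes.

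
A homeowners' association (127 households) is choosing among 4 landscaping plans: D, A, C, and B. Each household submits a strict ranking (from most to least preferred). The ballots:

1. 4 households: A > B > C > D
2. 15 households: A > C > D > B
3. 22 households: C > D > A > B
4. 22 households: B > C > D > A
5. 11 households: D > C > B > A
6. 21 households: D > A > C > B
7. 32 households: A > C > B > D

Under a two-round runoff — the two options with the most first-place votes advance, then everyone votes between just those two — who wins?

Round 1 first-place votes: D 32, A 51, C 22, B 22.
A and D advance.
Runoff: A is preferred to D by 51 voters; D by 76.
D wins the runoff.

D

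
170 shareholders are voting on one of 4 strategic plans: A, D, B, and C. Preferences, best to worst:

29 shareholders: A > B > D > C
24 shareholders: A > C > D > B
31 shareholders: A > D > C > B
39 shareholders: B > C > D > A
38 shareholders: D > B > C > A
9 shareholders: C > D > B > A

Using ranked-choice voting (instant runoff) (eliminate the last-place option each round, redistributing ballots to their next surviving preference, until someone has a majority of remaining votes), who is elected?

Round 1: A 84, D 38, B 39, C 9. Eliminate C.
Round 2: A 84, D 47, B 39. Eliminate B.
Round 3: A 84, D 86. D has a majority.

D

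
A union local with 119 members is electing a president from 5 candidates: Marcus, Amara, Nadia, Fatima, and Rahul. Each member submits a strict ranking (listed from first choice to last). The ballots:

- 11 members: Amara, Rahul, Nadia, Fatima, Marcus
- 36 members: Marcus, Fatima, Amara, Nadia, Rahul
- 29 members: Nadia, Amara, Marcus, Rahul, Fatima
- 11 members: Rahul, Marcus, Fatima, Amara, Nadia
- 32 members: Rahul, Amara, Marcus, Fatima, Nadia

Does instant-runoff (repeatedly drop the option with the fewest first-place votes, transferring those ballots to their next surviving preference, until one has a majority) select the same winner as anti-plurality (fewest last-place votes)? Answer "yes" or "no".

Instant-runoff — R1 Marcus 36, Amara 11, Nadia 29, Fatima 0, Rahul 43 (Fatima out); R2 Marcus 36, Amara 11, Nadia 29, Rahul 43 (Amara out); R3 Marcus 36, Nadia 29, Rahul 54 (Nadia out); R4 Marcus 65, Rahul 54 (Marcus winner). Winner: Marcus.
Anti-plurality — last-place votes: Marcus 11, Amara 0, Nadia 43, Fatima 29, Rahul 36. Winner: Amara.
The two methods disagree.

no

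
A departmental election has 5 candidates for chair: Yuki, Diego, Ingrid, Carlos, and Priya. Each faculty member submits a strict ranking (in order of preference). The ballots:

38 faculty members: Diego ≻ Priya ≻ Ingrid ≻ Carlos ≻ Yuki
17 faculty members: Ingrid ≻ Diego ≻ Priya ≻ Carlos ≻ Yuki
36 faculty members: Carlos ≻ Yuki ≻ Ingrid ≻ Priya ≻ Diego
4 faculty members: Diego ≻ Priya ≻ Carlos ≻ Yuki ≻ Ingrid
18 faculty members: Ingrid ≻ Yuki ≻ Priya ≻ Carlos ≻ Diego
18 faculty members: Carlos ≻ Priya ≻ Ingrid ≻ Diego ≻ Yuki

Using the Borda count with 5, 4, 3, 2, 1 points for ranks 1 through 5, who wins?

Ingrid

Yuki: 38·1 + 17·1 + 36·4 + 4·2 + 18·4 + 18·1 = 297
Diego: 38·5 + 17·4 + 36·1 + 4·5 + 18·1 + 18·2 = 368
Ingrid: 38·3 + 17·5 + 36·3 + 4·1 + 18·5 + 18·3 = 455
Carlos: 38·2 + 17·2 + 36·5 + 4·3 + 18·2 + 18·5 = 428
Priya: 38·4 + 17·3 + 36·2 + 4·4 + 18·3 + 18·4 = 417
Ingrid has the highest Borda score (455).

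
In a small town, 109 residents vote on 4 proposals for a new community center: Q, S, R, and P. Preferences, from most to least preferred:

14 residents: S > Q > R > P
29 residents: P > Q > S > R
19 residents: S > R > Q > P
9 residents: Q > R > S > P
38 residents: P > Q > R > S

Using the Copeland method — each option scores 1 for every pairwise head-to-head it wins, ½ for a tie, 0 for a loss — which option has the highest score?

Q: beats S and R; loses to P → score 2.
S: beats R; loses to Q and P → score 1.
R: loses to Q, S, and P → score 0.
P: beats Q, S, and R → score 3.
P has the best pairwise record.

P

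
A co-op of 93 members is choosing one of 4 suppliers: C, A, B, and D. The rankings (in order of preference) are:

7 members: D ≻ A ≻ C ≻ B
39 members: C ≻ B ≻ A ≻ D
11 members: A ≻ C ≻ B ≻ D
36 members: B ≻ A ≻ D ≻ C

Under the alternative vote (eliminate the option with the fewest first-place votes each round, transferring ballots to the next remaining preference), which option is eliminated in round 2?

A

Round 1: C 39, A 11, B 36, D 7. Eliminate D.
Round 2: C 39, A 18, B 36. Eliminate A.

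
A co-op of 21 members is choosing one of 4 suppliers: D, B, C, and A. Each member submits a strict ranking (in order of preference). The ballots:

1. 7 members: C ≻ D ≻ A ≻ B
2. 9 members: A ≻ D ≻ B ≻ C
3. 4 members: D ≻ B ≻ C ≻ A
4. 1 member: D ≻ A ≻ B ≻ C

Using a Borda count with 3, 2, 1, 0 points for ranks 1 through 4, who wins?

D

D: 7·2 + 9·2 + 4·3 + 1·3 = 47
B: 7·0 + 9·1 + 4·2 + 1·1 = 18
C: 7·3 + 9·0 + 4·1 + 1·0 = 25
A: 7·1 + 9·3 + 4·0 + 1·2 = 36
D has the highest Borda score (47).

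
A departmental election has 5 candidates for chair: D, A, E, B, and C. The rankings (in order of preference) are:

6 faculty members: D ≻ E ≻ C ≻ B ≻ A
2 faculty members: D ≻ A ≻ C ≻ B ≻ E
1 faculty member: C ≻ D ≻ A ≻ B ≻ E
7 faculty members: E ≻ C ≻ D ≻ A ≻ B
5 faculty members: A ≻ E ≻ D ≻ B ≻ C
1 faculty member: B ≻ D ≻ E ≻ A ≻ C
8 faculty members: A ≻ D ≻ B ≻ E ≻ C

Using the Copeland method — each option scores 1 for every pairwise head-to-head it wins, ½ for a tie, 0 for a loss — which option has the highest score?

D

D: beats A, E, B, and C → score 4.
A: beats E, B, and C; loses to D → score 3.
E: beats B and C; loses to D and A → score 2.
B: loses to D, A, E, and C → score 0.
C: beats B; loses to D, A, and E → score 1.
D has the best pairwise record.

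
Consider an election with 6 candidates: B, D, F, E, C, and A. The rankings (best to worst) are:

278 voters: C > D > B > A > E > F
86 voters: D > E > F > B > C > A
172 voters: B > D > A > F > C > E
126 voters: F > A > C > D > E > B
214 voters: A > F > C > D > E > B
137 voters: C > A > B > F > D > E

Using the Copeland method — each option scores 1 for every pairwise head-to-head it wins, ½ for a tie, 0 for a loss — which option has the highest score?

B: beats F, E, and A; loses to D and C → score 3.
D: beats B, F, E, and A; loses to C → score 4.
F: beats E and C; loses to B, D, and A → score 2.
E: loses to B, D, F, C, and A → score 0.
C: beats B, D, and E; loses to F and A → score 3.
A: beats F, E, and C; loses to B and D → score 3.
D has the best pairwise record.

D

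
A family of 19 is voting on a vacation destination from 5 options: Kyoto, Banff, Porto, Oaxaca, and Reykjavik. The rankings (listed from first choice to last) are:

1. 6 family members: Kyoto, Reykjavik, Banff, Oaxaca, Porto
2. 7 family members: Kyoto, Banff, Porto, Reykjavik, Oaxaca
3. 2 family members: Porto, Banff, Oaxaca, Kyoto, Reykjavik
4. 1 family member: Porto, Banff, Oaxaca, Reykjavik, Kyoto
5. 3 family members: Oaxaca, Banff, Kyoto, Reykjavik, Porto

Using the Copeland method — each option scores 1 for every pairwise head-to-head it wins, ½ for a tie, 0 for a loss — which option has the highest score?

Kyoto: beats Banff, Porto, Oaxaca, and Reykjavik → score 4.
Banff: beats Porto, Oaxaca, and Reykjavik; loses to Kyoto → score 3.
Porto: beats Oaxaca and Reykjavik; loses to Kyoto and Banff → score 2.
Oaxaca: loses to Kyoto, Banff, Porto, and Reykjavik → score 0.
Reykjavik: beats Oaxaca; loses to Kyoto, Banff, and Porto → score 1.
Kyoto has the best pairwise record.

Kyoto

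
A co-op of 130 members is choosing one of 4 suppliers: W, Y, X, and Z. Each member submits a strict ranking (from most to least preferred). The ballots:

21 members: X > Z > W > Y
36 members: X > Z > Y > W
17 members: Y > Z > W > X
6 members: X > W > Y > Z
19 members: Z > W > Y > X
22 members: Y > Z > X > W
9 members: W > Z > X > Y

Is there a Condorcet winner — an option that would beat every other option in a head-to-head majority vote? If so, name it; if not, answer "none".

Z

Z vs W: 115–15 for Z.
Z vs Y: 85–45 for Z.
Z vs X: 67–63 for Z.
Z beats every other option head-to-head.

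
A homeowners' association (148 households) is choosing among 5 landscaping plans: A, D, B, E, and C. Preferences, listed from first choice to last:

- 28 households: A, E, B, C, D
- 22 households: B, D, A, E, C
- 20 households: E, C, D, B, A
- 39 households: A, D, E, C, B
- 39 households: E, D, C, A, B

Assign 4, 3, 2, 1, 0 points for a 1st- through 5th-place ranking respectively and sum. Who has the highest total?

A: 28·4 + 22·2 + 20·0 + 39·4 + 39·1 = 351
D: 28·0 + 22·3 + 20·2 + 39·3 + 39·3 = 340
B: 28·2 + 22·4 + 20·1 + 39·0 + 39·0 = 164
E: 28·3 + 22·1 + 20·4 + 39·2 + 39·4 = 420
C: 28·1 + 22·0 + 20·3 + 39·1 + 39·2 = 205
E has the highest Borda score (420).

E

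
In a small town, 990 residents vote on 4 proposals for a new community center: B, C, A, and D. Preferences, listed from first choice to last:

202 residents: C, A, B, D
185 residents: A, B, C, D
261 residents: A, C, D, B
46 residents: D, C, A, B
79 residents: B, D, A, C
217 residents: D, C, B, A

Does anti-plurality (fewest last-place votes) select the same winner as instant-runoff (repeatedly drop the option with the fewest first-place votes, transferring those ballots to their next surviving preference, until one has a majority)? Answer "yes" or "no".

no

Anti-plurality — last-place votes: B 307, C 79, A 217, D 387. Winner: C.
Instant-runoff — R1 B 79, C 202, A 446, D 263 (B out); R2 C 202, A 446, D 342 (C out); R3 A 648, D 342 (A winner). Winner: A.
The two methods disagree.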